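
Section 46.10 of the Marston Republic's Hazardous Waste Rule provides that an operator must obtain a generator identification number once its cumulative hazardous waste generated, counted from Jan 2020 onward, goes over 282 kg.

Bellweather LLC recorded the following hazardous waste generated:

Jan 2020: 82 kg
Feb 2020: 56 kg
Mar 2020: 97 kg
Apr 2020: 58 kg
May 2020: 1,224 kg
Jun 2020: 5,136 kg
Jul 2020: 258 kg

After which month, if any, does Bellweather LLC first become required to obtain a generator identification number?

Through Jan 2020: 82 kg
Through Feb 2020: 138 kg
Through Mar 2020: 235 kg
Through Apr 2020: 293 kg ← exceeds threshold

Apr 2020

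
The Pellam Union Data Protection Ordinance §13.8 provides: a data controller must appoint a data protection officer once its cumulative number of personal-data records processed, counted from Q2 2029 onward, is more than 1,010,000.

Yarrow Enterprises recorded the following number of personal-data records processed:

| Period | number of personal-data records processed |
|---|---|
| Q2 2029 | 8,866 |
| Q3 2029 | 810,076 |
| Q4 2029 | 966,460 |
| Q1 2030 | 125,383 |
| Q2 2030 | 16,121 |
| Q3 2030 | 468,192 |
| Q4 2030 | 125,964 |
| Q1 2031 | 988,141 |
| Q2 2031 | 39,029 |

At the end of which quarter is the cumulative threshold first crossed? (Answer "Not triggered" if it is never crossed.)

Through Q2 2029: 8,866
Through Q3 2029: 818,942
Through Q4 2029: 1,785,402 ← exceeds threshold

Q4 2029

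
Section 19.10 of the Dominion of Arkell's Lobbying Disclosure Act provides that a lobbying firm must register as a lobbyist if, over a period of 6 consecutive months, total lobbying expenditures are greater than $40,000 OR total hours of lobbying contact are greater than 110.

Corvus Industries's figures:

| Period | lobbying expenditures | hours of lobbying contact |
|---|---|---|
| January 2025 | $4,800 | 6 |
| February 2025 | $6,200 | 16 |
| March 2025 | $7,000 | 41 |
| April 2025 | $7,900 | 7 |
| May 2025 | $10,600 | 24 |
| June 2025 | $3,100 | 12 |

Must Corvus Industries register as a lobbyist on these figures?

Total lobbying expenditures: $4,800 + $6,200 + $7,000 + $7,900 + $10,600 + $3,100 = $39,600 (≤ $40,000).
Total hours of lobbying contact: 6 + 16 + 41 + 7 + 24 + 12 = 106 (≤ 110).
The test is 'or': neither threshold is exceeded.

No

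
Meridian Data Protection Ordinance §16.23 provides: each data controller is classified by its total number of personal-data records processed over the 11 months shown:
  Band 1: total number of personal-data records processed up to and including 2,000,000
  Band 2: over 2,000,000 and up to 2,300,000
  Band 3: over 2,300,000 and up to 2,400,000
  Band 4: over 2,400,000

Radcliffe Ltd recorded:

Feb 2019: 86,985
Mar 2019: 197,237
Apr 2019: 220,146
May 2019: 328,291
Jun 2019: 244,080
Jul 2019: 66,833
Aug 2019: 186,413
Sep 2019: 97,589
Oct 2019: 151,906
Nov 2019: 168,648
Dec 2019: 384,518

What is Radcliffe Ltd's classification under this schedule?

Band 2

Total number of personal-data records processed: 86,985 + 197,237 + 220,146 + 328,291 + 244,080 + 66,833 + 186,413 + 97,589 + 151,906 + 168,648 + 384,518 = 2,132,646.
2,000,000 < 2,132,646 ≤ 2,300,000, so Band 2 applies.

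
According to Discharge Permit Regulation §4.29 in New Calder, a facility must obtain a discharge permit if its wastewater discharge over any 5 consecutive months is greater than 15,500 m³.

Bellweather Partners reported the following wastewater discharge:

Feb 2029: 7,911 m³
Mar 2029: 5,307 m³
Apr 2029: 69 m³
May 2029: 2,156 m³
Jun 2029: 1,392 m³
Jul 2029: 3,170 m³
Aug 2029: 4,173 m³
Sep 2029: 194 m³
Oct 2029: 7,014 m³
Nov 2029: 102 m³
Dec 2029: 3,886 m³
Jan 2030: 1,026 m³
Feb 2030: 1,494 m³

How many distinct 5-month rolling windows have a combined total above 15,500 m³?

Feb 2029–Jun 2029: 7,911 m³ + 5,307 m³ + 69 m³ + 2,156 m³ + 1,392 m³ = 16,835 m³ (over)
Mar 2029–Jul 2029: 5,307 m³ + 69 m³ + 2,156 m³ + 1,392 m³ + 3,170 m³ = 12,094 m³ (under)
Apr 2029–Aug 2029: 69 m³ + 2,156 m³ + 1,392 m³ + 3,170 m³ + 4,173 m³ = 10,960 m³ (under)
May 2029–Sep 2029: 2,156 m³ + 1,392 m³ + 3,170 m³ + 4,173 m³ + 194 m³ = 11,085 m³ (under)
Jun 2029–Oct 2029: 1,392 m³ + 3,170 m³ + 4,173 m³ + 194 m³ + 7,014 m³ = 15,943 m³ (over)
Jul 2029–Nov 2029: 3,170 m³ + 4,173 m³ + 194 m³ + 7,014 m³ + 102 m³ = 14,653 m³ (under)
Aug 2029–Dec 2029: 4,173 m³ + 194 m³ + 7,014 m³ + 102 m³ + 3,886 m³ = 15,369 m³ (under)
Sep 2029–Jan 2030: 194 m³ + 7,014 m³ + 102 m³ + 3,886 m³ + 1,026 m³ = 12,222 m³ (under)
Oct 2029–Feb 2030: 7,014 m³ + 102 m³ + 3,886 m³ + 1,026 m³ + 1,494 m³ = 13,522 m³ (under)
2 windows exceed the threshold.

2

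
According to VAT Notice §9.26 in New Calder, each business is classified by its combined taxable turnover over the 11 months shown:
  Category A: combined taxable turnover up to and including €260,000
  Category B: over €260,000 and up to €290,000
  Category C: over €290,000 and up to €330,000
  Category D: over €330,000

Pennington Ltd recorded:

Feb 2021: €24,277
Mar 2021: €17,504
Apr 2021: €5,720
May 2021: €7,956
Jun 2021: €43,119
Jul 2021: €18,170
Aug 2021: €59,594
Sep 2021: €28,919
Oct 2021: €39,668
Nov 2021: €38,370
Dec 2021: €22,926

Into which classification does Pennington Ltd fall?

Category C

Combined taxable turnover: €24,277 + €17,504 + €5,720 + €7,956 + €43,119 + €18,170 + €59,594 + €28,919 + €39,668 + €38,370 + €22,926 = €306,223.
€290,000 < €306,223 ≤ €330,000, so Category C applies.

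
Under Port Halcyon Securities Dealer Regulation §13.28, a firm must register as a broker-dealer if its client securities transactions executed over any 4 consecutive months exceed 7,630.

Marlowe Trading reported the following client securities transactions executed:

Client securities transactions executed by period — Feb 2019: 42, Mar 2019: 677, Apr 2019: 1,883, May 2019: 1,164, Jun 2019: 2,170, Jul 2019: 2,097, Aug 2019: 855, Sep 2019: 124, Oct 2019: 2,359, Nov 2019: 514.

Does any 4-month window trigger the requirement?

No

Feb 2019–May 2019: 42 + 677 + 1,883 + 1,164 = 3,766 (under)
Mar 2019–Jun 2019: 677 + 1,883 + 1,164 + 2,170 = 5,894 (under)
Apr 2019–Jul 2019: 1,883 + 1,164 + 2,170 + 2,097 = 7,314 (under)
May 2019–Aug 2019: 1,164 + 2,170 + 2,097 + 855 = 6,286 (under)
Jun 2019–Sep 2019: 2,170 + 2,097 + 855 + 124 = 5,246 (under)
Jul 2019–Oct 2019: 2,097 + 855 + 124 + 2,359 = 5,435 (under)
Aug 2019–Nov 2019: 855 + 124 + 2,359 + 514 = 3,852 (under)
No window exceeds 7,630.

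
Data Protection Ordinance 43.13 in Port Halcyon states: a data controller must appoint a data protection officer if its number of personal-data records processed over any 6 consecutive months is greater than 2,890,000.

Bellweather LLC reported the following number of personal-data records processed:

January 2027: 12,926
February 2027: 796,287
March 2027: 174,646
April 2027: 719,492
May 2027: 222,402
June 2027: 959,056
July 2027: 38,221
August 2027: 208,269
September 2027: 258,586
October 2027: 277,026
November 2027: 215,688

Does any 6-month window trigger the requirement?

Yes

January 2027–June 2027: 12,926 + 796,287 + 174,646 + 719,492 + 222,402 + 959,056 = 2,884,809 (under)
February 2027–July 2027: 796,287 + 174,646 + 719,492 + 222,402 + 959,056 + 38,221 = 2,910,104 (over)
March 2027–August 2027: 174,646 + 719,492 + 222,402 + 959,056 + 38,221 + 208,269 = 2,322,086 (under)
April 2027–September 2027: 719,492 + 222,402 + 959,056 + 38,221 + 208,269 + 258,586 = 2,406,026 (under)
May 2027–October 2027: 222,402 + 959,056 + 38,221 + 208,269 + 258,586 + 277,026 = 1,963,560 (under)
June 2027–November 2027: 959,056 + 38,221 + 208,269 + 258,586 + 277,026 + 215,688 = 1,956,846 (under)
At least one window exceeds 2,890,000.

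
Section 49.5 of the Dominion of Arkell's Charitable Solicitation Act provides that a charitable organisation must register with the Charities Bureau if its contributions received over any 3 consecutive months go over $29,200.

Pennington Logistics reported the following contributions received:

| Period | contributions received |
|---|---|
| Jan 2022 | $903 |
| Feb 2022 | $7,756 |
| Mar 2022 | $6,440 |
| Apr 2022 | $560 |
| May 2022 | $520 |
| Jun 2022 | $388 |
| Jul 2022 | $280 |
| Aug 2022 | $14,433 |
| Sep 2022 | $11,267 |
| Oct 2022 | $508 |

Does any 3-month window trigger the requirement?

Jan 2022–Mar 2022: $903 + $7,756 + $6,440 = $15,099 (under)
Feb 2022–Apr 2022: $7,756 + $6,440 + $560 = $14,756 (under)
Mar 2022–May 2022: $6,440 + $560 + $520 = $7,520 (under)
Apr 2022–Jun 2022: $560 + $520 + $388 = $1,468 (under)
May 2022–Jul 2022: $520 + $388 + $280 = $1,188 (under)
Jun 2022–Aug 2022: $388 + $280 + $14,433 = $15,101 (under)
Jul 2022–Sep 2022: $280 + $14,433 + $11,267 = $25,980 (under)
Aug 2022–Oct 2022: $14,433 + $11,267 + $508 = $26,208 (under)
No window exceeds $29,200.

No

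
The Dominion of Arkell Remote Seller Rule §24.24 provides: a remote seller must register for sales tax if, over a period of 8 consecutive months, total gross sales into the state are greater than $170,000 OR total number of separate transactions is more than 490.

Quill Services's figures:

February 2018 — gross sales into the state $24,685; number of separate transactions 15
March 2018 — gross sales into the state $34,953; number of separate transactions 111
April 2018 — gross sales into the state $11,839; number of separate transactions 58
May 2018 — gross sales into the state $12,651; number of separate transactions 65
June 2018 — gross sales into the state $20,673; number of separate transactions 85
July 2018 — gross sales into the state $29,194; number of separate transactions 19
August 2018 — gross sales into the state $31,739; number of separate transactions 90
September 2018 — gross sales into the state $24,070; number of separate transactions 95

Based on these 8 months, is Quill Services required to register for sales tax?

Yes

Total gross sales into the state: $24,685 + $34,953 + $11,839 + $12,651 + $20,673 + $29,194 + $31,739 + $24,070 = $189,804 (> $170,000).
Total number of separate transactions: 15 + 111 + 58 + 65 + 85 + 19 + 90 + 95 = 538 (> 490).
The test is 'or': at least one threshold is exceeded.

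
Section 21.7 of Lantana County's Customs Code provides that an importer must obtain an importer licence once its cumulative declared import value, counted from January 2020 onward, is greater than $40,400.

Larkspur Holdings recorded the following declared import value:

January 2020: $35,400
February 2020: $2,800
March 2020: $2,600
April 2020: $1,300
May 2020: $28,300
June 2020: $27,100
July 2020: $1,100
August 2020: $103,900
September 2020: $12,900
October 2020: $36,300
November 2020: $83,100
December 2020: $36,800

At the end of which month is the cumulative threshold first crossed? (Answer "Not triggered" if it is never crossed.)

Through January 2020: $35,400
Through February 2020: $38,200
Through March 2020: $40,800 ← exceeds threshold

March 2020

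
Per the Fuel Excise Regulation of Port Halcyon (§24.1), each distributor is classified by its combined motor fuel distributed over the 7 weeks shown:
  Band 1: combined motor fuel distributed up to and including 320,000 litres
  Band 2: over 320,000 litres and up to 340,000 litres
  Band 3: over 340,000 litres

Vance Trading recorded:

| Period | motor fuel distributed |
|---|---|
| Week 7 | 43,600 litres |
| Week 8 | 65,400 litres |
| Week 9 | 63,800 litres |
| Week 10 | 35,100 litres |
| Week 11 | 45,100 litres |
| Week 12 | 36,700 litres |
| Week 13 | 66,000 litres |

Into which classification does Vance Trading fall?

Combined motor fuel distributed: 43,600 litres + 65,400 litres + 63,800 litres + 35,100 litres + 45,100 litres + 36,700 litres + 66,000 litres = 355,700 litres.
355,700 litres > 340,000 litres, so Band 3 applies.

Band 3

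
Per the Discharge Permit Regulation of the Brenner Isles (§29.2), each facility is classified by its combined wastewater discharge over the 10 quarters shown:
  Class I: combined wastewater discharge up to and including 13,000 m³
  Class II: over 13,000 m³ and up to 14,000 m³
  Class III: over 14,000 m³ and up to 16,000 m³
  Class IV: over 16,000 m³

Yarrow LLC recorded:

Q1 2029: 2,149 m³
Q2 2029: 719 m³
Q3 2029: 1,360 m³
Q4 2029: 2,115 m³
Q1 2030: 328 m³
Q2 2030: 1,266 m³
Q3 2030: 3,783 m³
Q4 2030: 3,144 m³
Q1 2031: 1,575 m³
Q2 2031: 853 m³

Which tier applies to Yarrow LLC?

Class IV

Combined wastewater discharge: 2,149 m³ + 719 m³ + 1,360 m³ + 2,115 m³ + 328 m³ + 1,266 m³ + 3,783 m³ + 3,144 m³ + 1,575 m³ + 853 m³ = 17,292 m³.
17,292 m³ > 16,000 m³, so Class IV applies.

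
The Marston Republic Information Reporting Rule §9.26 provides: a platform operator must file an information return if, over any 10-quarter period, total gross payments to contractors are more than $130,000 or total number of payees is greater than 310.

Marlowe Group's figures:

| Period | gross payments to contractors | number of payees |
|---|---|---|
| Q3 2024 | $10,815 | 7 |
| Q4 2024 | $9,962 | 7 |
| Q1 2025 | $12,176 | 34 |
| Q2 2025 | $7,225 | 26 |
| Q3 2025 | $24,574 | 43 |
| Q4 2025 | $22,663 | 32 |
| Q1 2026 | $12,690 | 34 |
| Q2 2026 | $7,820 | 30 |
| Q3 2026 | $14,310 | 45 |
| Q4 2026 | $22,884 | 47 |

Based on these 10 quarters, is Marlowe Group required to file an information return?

Total gross payments to contractors: $10,815 + $9,962 + $12,176 + $7,225 + $24,574 + $22,663 + $12,690 + $7,820 + $14,310 + $22,884 = $145,119 (> $130,000).
Total number of payees: 7 + 7 + 34 + 26 + 43 + 32 + 34 + 30 + 45 + 47 = 305 (≤ 310).
The test is 'or': at least one threshold is exceeded.

Yes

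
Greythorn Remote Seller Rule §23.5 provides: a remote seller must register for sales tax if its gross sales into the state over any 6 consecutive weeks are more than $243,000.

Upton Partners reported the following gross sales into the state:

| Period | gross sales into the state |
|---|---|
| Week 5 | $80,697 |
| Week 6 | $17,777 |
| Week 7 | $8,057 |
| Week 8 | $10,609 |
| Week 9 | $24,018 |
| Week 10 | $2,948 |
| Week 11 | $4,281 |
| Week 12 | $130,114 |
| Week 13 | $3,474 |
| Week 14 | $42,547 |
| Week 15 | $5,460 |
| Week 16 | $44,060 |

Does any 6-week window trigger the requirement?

No

Week 5–Week 10: $80,697 + $17,777 + $8,057 + $10,609 + $24,018 + $2,948 = $144,106 (under)
Week 6–Week 11: $17,777 + $8,057 + $10,609 + $24,018 + $2,948 + $4,281 = $67,690 (under)
Week 7–Week 12: $8,057 + $10,609 + $24,018 + $2,948 + $4,281 + $130,114 = $180,027 (under)
Week 8–Week 13: $10,609 + $24,018 + $2,948 + $4,281 + $130,114 + $3,474 = $175,444 (under)
Week 9–Week 14: $24,018 + $2,948 + $4,281 + $130,114 + $3,474 + $42,547 = $207,382 (under)
Week 10–Week 15: $2,948 + $4,281 + $130,114 + $3,474 + $42,547 + $5,460 = $188,824 (under)
Week 11–Week 16: $4,281 + $130,114 + $3,474 + $42,547 + $5,460 + $44,060 = $229,936 (under)
No window exceeds $243,000.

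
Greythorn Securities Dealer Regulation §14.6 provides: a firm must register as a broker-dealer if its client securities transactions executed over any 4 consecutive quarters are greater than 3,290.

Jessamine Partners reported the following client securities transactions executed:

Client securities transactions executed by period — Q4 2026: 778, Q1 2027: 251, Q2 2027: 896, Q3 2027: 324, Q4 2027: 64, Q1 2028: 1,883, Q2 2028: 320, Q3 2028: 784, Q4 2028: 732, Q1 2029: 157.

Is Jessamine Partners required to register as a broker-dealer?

Q4 2026–Q3 2027: 778 + 251 + 896 + 324 = 2,249 (under)
Q1 2027–Q4 2027: 251 + 896 + 324 + 64 = 1,535 (under)
Q2 2027–Q1 2028: 896 + 324 + 64 + 1,883 = 3,167 (under)
Q3 2027–Q2 2028: 324 + 64 + 1,883 + 320 = 2,591 (under)
Q4 2027–Q3 2028: 64 + 1,883 + 320 + 784 = 3,051 (under)
Q1 2028–Q4 2028: 1,883 + 320 + 784 + 732 = 3,719 (over)
Q2 2028–Q1 2029: 320 + 784 + 732 + 157 = 1,993 (under)
At least one window exceeds 3,290.

Yes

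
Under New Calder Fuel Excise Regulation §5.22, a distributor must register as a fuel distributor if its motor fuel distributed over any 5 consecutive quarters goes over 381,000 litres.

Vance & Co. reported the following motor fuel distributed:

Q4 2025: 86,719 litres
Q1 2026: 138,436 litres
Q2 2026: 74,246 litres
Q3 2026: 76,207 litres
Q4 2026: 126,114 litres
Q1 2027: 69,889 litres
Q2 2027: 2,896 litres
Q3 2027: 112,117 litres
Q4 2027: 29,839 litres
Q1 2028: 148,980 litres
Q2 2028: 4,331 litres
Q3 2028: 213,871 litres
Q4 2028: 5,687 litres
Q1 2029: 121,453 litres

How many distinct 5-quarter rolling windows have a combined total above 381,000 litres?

6

Q4 2025–Q4 2026: 86,719 litres + 138,436 litres + 74,246 litres + 76,207 litres + 126,114 litres = 501,722 litres (over)
Q1 2026–Q1 2027: 138,436 litres + 74,246 litres + 76,207 litres + 126,114 litres + 69,889 litres = 484,892 litres (over)
Q2 2026–Q2 2027: 74,246 litres + 76,207 litres + 126,114 litres + 69,889 litres + 2,896 litres = 349,352 litres (under)
Q3 2026–Q3 2027: 76,207 litres + 126,114 litres + 69,889 litres + 2,896 litres + 112,117 litres = 387,223 litres (over)
Q4 2026–Q4 2027: 126,114 litres + 69,889 litres + 2,896 litres + 112,117 litres + 29,839 litres = 340,855 litres (under)
Q1 2027–Q1 2028: 69,889 litres + 2,896 litres + 112,117 litres + 29,839 litres + 148,980 litres = 363,721 litres (under)
Q2 2027–Q2 2028: 2,896 litres + 112,117 litres + 29,839 litres + 148,980 litres + 4,331 litres = 298,163 litres (under)
Q3 2027–Q3 2028: 112,117 litres + 29,839 litres + 148,980 litres + 4,331 litres + 213,871 litres = 509,138 litres (over)
Q4 2027–Q4 2028: 29,839 litres + 148,980 litres + 4,331 litres + 213,871 litres + 5,687 litres = 402,708 litres (over)
Q1 2028–Q1 2029: 148,980 litres + 4,331 litres + 213,871 litres + 5,687 litres + 121,453 litres = 494,322 litres (over)
6 windows exceed the threshold.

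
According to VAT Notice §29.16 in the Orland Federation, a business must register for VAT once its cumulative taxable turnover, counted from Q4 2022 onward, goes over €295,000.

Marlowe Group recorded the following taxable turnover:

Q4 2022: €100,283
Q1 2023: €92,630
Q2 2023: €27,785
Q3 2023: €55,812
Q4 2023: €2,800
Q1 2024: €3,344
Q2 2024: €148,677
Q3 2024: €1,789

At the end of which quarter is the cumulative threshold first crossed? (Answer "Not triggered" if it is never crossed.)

Through Q4 2022: €100,283
Through Q1 2023: €192,913
Through Q2 2023: €220,698
Through Q3 2023: €276,510
Through Q4 2023: €279,310
Through Q1 2024: €282,654
Through Q2 2024: €431,331 ← exceeds threshold

Q2 2024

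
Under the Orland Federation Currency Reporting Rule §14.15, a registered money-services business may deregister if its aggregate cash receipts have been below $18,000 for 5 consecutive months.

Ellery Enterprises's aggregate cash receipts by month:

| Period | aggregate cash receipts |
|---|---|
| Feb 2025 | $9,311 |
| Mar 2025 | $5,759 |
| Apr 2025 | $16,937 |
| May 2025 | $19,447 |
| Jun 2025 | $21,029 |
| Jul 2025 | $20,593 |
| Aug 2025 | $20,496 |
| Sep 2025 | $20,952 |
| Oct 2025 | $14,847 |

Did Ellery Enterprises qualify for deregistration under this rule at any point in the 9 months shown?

No

Months below $18,000: Feb 2025, Mar 2025, Apr 2025, Oct 2025.
Longest run of consecutive months below the threshold: 3.
3 < 5, so Ellery Enterprises never became eligible.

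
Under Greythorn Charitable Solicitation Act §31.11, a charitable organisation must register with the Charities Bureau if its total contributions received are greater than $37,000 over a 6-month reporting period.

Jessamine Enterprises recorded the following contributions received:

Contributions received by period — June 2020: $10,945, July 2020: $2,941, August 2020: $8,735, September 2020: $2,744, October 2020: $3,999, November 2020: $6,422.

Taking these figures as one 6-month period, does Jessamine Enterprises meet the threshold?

No

Total contributions received: $10,945 + $2,941 + $8,735 + $2,744 + $3,999 + $6,422 = $35,786.
$35,786 ≤ $37,000, so the threshold is not exceeded.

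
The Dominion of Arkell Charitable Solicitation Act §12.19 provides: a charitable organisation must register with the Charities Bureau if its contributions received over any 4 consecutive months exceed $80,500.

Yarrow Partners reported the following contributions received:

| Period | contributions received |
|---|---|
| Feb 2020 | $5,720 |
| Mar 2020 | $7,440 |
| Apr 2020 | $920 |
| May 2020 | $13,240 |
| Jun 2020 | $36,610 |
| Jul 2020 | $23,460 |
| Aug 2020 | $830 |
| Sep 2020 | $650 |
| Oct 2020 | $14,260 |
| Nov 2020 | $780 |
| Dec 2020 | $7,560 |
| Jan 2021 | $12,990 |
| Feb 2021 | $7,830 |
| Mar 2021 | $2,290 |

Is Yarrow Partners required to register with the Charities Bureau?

Feb 2020–May 2020: $5,720 + $7,440 + $920 + $13,240 = $27,320 (under)
Mar 2020–Jun 2020: $7,440 + $920 + $13,240 + $36,610 = $58,210 (under)
Apr 2020–Jul 2020: $920 + $13,240 + $36,610 + $23,460 = $74,230 (under)
May 2020–Aug 2020: $13,240 + $36,610 + $23,460 + $830 = $74,140 (under)
Jun 2020–Sep 2020: $36,610 + $23,460 + $830 + $650 = $61,550 (under)
Jul 2020–Oct 2020: $23,460 + $830 + $650 + $14,260 = $39,200 (under)
Aug 2020–Nov 2020: $830 + $650 + $14,260 + $780 = $16,520 (under)
Sep 2020–Dec 2020: $650 + $14,260 + $780 + $7,560 = $23,250 (under)
Oct 2020–Jan 2021: $14,260 + $780 + $7,560 + $12,990 = $35,590 (under)
Nov 2020–Feb 2021: $780 + $7,560 + $12,990 + $7,830 = $29,160 (under)
Dec 2020–Mar 2021: $7,560 + $12,990 + $7,830 + $2,290 = $30,670 (under)
No window exceeds $80,500.

No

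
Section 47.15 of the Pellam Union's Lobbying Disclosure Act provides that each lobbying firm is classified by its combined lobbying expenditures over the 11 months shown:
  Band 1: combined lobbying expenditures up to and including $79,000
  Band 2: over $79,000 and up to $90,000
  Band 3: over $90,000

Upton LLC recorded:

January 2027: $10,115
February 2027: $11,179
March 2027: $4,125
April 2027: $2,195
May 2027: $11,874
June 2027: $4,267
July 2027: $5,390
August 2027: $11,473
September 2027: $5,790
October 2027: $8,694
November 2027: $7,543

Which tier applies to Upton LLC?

Combined lobbying expenditures: $10,115 + $11,179 + $4,125 + $2,195 + $11,874 + $4,267 + $5,390 + $11,473 + $5,790 + $8,694 + $7,543 = $82,645.
$79,000 < $82,645 ≤ $90,000, so Band 2 applies.

Band 2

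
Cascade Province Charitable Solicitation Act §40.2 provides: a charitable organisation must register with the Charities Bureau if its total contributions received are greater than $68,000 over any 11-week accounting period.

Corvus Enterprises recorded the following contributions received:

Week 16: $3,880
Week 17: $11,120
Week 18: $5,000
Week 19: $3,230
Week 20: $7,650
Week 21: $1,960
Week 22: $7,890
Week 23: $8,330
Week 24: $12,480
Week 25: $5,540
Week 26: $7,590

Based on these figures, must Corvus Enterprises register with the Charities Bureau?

Total contributions received: $3,880 + $11,120 + $5,000 + $3,230 + $7,650 + $1,960 + $7,890 + $8,330 + $12,480 + $5,540 + $7,590 = $74,670.
$74,670 > $68,000, so the threshold is exceeded.

Yes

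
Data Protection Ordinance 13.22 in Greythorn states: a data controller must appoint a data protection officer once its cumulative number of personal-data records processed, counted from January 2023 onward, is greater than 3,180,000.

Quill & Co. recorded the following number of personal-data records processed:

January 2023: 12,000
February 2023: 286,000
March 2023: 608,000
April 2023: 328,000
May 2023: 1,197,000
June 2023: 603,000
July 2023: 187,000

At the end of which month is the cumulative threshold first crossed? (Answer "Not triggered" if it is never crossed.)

Through January 2023: 12,000
Through February 2023: 298,000
Through March 2023: 906,000
Through April 2023: 1,234,000
Through May 2023: 2,431,000
Through June 2023: 3,034,000
Through July 2023: 3,221,000 ← exceeds threshold

July 2023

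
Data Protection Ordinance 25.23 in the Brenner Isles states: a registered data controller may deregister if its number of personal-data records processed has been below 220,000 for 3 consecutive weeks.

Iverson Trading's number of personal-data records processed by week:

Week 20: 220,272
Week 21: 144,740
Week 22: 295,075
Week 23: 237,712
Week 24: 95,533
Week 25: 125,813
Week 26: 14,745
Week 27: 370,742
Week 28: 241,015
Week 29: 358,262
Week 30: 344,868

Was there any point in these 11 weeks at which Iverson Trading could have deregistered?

Weeks below 220,000: Week 21, Week 24, Week 25, Week 26.
Longest run of consecutive weeks below the threshold: 3.
3 ≥ 3, so Iverson Trading became eligible.

Yes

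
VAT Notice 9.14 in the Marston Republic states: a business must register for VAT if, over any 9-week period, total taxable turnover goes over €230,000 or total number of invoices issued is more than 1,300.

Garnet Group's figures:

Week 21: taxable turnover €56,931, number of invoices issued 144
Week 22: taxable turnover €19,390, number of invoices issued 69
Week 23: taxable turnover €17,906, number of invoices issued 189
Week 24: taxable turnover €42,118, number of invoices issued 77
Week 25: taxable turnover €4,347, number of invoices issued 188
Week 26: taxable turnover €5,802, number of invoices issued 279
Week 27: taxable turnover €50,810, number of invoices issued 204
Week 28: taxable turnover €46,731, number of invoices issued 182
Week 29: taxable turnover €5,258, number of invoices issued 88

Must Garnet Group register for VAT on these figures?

Total taxable turnover: €56,931 + €19,390 + €17,906 + €42,118 + €4,347 + €5,802 + €50,810 + €46,731 + €5,258 = €249,293 (> €230,000).
Total number of invoices issued: 144 + 69 + 189 + 77 + 188 + 279 + 204 + 182 + 88 = 1,420 (> 1,300).
The test is 'or': at least one threshold is exceeded.

Yes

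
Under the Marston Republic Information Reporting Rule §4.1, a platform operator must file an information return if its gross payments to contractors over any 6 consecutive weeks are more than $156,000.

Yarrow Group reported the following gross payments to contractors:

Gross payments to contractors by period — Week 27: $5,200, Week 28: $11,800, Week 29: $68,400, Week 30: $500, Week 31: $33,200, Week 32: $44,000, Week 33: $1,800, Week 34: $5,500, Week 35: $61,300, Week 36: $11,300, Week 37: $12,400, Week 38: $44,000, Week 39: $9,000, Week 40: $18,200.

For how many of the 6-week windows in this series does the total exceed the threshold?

4

Week 27–Week 32: $5,200 + $11,800 + $68,400 + $500 + $33,200 + $44,000 = $163,100 (over)
Week 28–Week 33: $11,800 + $68,400 + $500 + $33,200 + $44,000 + $1,800 = $159,700 (over)
Week 29–Week 34: $68,400 + $500 + $33,200 + $44,000 + $1,800 + $5,500 = $153,400 (under)
Week 30–Week 35: $500 + $33,200 + $44,000 + $1,800 + $5,500 + $61,300 = $146,300 (under)
Week 31–Week 36: $33,200 + $44,000 + $1,800 + $5,500 + $61,300 + $11,300 = $157,100 (over)
Week 32–Week 37: $44,000 + $1,800 + $5,500 + $61,300 + $11,300 + $12,400 = $136,300 (under)
Week 33–Week 38: $1,800 + $5,500 + $61,300 + $11,300 + $12,400 + $44,000 = $136,300 (under)
Week 34–Week 39: $5,500 + $61,300 + $11,300 + $12,400 + $44,000 + $9,000 = $143,500 (under)
Week 35–Week 40: $61,300 + $11,300 + $12,400 + $44,000 + $9,000 + $18,200 = $156,200 (over)
4 windows exceed the threshold.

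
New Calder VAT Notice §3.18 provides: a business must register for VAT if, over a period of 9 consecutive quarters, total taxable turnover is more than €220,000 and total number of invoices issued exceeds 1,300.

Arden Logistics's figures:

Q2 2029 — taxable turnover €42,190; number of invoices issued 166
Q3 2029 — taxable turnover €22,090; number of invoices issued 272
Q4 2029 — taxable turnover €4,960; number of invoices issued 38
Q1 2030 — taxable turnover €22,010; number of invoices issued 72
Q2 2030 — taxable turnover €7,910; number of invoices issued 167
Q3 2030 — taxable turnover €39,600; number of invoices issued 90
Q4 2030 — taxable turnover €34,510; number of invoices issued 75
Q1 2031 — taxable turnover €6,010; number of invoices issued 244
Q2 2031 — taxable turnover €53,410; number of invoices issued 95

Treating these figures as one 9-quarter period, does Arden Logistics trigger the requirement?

No

Total taxable turnover: €42,190 + €22,090 + €4,960 + €22,010 + €7,910 + €39,600 + €34,510 + €6,010 + €53,410 = €232,690 (> €220,000).
Total number of invoices issued: 166 + 272 + 38 + 72 + 167 + 90 + 75 + 244 + 95 = 1,219 (≤ 1,300).
The test is 'and': the rule requires both, and at least one is not exceeded.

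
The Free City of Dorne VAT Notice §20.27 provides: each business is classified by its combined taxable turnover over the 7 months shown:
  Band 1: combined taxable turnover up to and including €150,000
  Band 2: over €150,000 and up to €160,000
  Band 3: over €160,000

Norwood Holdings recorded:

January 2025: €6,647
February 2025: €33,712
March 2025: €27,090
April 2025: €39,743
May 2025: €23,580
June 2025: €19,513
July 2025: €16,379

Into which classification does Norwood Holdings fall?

Band 3

Combined taxable turnover: €6,647 + €33,712 + €27,090 + €39,743 + €23,580 + €19,513 + €16,379 = €166,664.
€166,664 > €160,000, so Band 3 applies.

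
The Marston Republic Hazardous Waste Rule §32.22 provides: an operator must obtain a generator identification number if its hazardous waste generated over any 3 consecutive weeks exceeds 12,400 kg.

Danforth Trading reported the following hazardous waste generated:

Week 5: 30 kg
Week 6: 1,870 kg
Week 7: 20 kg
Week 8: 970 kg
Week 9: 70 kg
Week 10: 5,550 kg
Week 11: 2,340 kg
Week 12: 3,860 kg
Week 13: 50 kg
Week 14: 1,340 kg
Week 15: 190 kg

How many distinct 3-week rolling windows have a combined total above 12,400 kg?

0

Week 5–Week 7: 30 kg + 1,870 kg + 20 kg = 1,920 kg (under)
Week 6–Week 8: 1,870 kg + 20 kg + 970 kg = 2,860 kg (under)
Week 7–Week 9: 20 kg + 970 kg + 70 kg = 1,060 kg (under)
Week 8–Week 10: 970 kg + 70 kg + 5,550 kg = 6,590 kg (under)
Week 9–Week 11: 70 kg + 5,550 kg + 2,340 kg = 7,960 kg (under)
Week 10–Week 12: 5,550 kg + 2,340 kg + 3,860 kg = 11,750 kg (under)
Week 11–Week 13: 2,340 kg + 3,860 kg + 50 kg = 6,250 kg (under)
Week 12–Week 14: 3,860 kg + 50 kg + 1,340 kg = 5,250 kg (under)
Week 13–Week 15: 50 kg + 1,340 kg + 190 kg = 1,580 kg (under)
0 windows exceed the threshold.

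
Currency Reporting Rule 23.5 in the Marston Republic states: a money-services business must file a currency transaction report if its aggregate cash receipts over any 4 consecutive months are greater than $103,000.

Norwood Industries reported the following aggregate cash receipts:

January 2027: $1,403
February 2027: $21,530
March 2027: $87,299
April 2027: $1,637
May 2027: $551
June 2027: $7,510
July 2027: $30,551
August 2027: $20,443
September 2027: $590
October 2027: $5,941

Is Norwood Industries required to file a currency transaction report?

January 2027–April 2027: $1,403 + $21,530 + $87,299 + $1,637 = $111,869 (over)
February 2027–May 2027: $21,530 + $87,299 + $1,637 + $551 = $111,017 (over)
March 2027–June 2027: $87,299 + $1,637 + $551 + $7,510 = $96,997 (under)
April 2027–July 2027: $1,637 + $551 + $7,510 + $30,551 = $40,249 (under)
May 2027–August 2027: $551 + $7,510 + $30,551 + $20,443 = $59,055 (under)
June 2027–September 2027: $7,510 + $30,551 + $20,443 + $590 = $59,094 (under)
July 2027–October 2027: $30,551 + $20,443 + $590 + $5,941 = $57,525 (under)
At least one window exceeds $103,000.

Yes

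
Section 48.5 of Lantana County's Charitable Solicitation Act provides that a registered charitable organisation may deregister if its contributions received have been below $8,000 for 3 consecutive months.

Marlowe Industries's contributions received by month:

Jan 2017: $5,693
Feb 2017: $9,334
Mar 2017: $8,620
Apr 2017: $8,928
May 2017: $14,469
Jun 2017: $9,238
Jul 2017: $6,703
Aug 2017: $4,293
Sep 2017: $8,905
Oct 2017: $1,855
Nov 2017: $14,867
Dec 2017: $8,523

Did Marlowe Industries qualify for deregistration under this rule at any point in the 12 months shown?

Months below $8,000: Jan 2017, Jul 2017, Aug 2017, Oct 2017.
Longest run of consecutive months below the threshold: 2.
2 < 3, so Marlowe Industries never became eligible.

No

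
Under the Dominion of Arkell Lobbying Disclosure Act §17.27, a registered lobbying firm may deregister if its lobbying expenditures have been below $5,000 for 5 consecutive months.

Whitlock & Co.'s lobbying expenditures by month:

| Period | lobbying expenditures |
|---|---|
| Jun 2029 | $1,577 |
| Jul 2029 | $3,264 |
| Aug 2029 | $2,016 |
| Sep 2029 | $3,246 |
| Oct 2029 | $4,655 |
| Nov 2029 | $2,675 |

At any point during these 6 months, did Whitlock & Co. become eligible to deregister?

Months below $5,000: Jun 2029, Jul 2029, Aug 2029, Sep 2029, Oct 2029, Nov 2029.
Longest run of consecutive months below the threshold: 6.
6 ≥ 5, so Whitlock & Co. became eligible.

Yes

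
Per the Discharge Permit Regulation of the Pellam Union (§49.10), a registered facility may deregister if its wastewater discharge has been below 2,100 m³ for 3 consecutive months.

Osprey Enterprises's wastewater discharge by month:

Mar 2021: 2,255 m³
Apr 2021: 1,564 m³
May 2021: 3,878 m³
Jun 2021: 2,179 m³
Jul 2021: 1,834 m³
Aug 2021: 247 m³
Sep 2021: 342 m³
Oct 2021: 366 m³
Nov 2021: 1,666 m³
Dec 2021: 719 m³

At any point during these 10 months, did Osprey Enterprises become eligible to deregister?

Yes

Months below 2,100 m³: Apr 2021, Jul 2021, Aug 2021, Sep 2021, Oct 2021, Nov 2021, Dec 2021.
Longest run of consecutive months below the threshold: 6.
6 ≥ 3, so Osprey Enterprises became eligible.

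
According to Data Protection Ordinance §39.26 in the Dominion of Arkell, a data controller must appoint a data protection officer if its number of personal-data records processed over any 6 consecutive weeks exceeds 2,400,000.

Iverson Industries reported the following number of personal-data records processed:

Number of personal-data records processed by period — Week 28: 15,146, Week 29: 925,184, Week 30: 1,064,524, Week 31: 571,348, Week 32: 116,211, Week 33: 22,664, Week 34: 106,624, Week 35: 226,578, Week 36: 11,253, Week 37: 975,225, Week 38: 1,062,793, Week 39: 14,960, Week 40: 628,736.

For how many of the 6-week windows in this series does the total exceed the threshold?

4

Week 28–Week 33: 15,146 + 925,184 + 1,064,524 + 571,348 + 116,211 + 22,664 = 2,715,077 (over)
Week 29–Week 34: 925,184 + 1,064,524 + 571,348 + 116,211 + 22,664 + 106,624 = 2,806,555 (over)
Week 30–Week 35: 1,064,524 + 571,348 + 116,211 + 22,664 + 106,624 + 226,578 = 2,107,949 (under)
Week 31–Week 36: 571,348 + 116,211 + 22,664 + 106,624 + 226,578 + 11,253 = 1,054,678 (under)
Week 32–Week 37: 116,211 + 22,664 + 106,624 + 226,578 + 11,253 + 975,225 = 1,458,555 (under)
Week 33–Week 38: 22,664 + 106,624 + 226,578 + 11,253 + 975,225 + 1,062,793 = 2,405,137 (over)
Week 34–Week 39: 106,624 + 226,578 + 11,253 + 975,225 + 1,062,793 + 14,960 = 2,397,433 (under)
Week 35–Week 40: 226,578 + 11,253 + 975,225 + 1,062,793 + 14,960 + 628,736 = 2,919,545 (over)
4 windows exceed the threshold.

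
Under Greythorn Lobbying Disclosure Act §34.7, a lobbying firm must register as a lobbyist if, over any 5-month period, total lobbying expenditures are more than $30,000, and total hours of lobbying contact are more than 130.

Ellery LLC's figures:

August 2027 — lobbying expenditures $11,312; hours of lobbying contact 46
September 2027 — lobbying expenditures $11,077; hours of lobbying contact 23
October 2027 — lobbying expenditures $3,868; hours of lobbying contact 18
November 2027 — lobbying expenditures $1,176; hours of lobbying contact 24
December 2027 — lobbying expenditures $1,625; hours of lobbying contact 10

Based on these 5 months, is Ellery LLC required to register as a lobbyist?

Total lobbying expenditures: $11,312 + $11,077 + $3,868 + $1,176 + $1,625 = $29,058 (≤ $30,000).
Total hours of lobbying contact: 46 + 23 + 18 + 24 + 10 = 121 (≤ 130).
The test is 'and': the rule requires both, and at least one is not exceeded.

No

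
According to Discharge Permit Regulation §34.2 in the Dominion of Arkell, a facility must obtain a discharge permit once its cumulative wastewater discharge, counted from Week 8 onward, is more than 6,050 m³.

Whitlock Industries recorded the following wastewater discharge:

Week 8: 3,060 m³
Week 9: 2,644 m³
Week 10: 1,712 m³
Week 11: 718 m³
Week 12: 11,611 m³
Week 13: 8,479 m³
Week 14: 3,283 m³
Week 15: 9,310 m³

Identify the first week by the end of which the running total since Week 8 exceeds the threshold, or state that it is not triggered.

Through Week 8: 3,060 m³
Through Week 9: 5,704 m³
Through Week 10: 7,416 m³ ← exceeds threshold

Week 10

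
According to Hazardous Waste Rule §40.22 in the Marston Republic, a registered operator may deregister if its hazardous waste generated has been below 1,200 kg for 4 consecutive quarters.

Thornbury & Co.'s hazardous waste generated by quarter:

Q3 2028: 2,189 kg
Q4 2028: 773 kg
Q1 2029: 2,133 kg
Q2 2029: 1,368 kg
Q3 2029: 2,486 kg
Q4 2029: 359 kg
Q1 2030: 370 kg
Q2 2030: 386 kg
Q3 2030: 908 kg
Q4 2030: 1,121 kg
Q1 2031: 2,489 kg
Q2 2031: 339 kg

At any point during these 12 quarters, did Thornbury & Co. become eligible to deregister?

Yes

Quarters below 1,200 kg: Q4 2028, Q4 2029, Q1 2030, Q2 2030, Q3 2030, Q4 2030, Q2 2031.
Longest run of consecutive quarters below the threshold: 5.
5 ≥ 4, so Thornbury & Co. became eligible.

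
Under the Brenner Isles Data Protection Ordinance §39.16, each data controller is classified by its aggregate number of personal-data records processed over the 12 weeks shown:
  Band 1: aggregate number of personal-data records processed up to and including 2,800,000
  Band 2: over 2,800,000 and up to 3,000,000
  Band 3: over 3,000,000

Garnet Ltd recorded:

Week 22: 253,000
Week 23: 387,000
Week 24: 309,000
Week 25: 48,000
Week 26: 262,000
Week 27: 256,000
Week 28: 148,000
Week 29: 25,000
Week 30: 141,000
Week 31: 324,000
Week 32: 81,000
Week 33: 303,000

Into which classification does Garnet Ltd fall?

Band 1

Aggregate number of personal-data records processed: 253,000 + 387,000 + 309,000 + 48,000 + 262,000 + 256,000 + 148,000 + 25,000 + 141,000 + 324,000 + 81,000 + 303,000 = 2,537,000.
2,537,000 ≤ 2,800,000, so Band 1 applies.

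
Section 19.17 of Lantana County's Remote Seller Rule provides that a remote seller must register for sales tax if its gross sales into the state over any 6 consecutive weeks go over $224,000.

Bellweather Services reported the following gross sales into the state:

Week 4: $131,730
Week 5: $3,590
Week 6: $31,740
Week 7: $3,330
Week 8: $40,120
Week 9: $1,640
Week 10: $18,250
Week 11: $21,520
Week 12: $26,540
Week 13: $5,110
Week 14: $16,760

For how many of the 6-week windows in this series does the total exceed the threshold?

0

Week 4–Week 9: $131,730 + $3,590 + $31,740 + $3,330 + $40,120 + $1,640 = $212,150 (under)
Week 5–Week 10: $3,590 + $31,740 + $3,330 + $40,120 + $1,640 + $18,250 = $98,670 (under)
Week 6–Week 11: $31,740 + $3,330 + $40,120 + $1,640 + $18,250 + $21,520 = $116,600 (under)
Week 7–Week 12: $3,330 + $40,120 + $1,640 + $18,250 + $21,520 + $26,540 = $111,400 (under)
Week 8–Week 13: $40,120 + $1,640 + $18,250 + $21,520 + $26,540 + $5,110 = $113,180 (under)
Week 9–Week 14: $1,640 + $18,250 + $21,520 + $26,540 + $5,110 + $16,760 = $89,820 (under)
0 windows exceed the threshold.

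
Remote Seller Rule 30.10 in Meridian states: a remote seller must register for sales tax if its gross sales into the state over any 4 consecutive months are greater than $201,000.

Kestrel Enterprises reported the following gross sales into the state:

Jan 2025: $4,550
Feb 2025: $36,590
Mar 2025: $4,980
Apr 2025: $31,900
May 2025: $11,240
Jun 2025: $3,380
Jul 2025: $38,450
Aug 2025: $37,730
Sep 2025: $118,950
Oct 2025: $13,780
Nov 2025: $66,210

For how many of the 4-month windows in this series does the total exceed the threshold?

Jan 2025–Apr 2025: $4,550 + $36,590 + $4,980 + $31,900 = $78,020 (under)
Feb 2025–May 2025: $36,590 + $4,980 + $31,900 + $11,240 = $84,710 (under)
Mar 2025–Jun 2025: $4,980 + $31,900 + $11,240 + $3,380 = $51,500 (under)
Apr 2025–Jul 2025: $31,900 + $11,240 + $3,380 + $38,450 = $84,970 (under)
May 2025–Aug 2025: $11,240 + $3,380 + $38,450 + $37,730 = $90,800 (under)
Jun 2025–Sep 2025: $3,380 + $38,450 + $37,730 + $118,950 = $198,510 (under)
Jul 2025–Oct 2025: $38,450 + $37,730 + $118,950 + $13,780 = $208,910 (over)
Aug 2025–Nov 2025: $37,730 + $118,950 + $13,780 + $66,210 = $236,670 (over)
2 windows exceed the threshold.

2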